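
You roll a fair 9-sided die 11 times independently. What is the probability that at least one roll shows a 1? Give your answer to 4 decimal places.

P(no roll shows a 1) = (8/9)^11 ≈ 0.2737.
P(at least one) = 1 − 0.2737 = 0.7263.

0.7263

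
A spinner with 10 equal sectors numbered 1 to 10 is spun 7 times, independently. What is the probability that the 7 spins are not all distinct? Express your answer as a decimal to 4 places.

0.9395

P(all 7 different) = 10/10 · 9/10 · ··· · 4/10 ≈ 0.0605.
P(at least two equal) = 1 − 0.0605 = 0.9395.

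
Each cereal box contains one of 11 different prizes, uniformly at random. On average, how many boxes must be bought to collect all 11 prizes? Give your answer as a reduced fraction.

After i distinct types are collected, each trial gives a new one with probability (11−i)/11, so the expected wait for the next new type is 11/(11−i).
E = 11/11 + 11/10 + 11/9 + 11/8 + 11/7 + 11/6 + 11/5 + 11/4 + 11/3 + 11/2 + 11/1 = 83711/2520.

83711/2520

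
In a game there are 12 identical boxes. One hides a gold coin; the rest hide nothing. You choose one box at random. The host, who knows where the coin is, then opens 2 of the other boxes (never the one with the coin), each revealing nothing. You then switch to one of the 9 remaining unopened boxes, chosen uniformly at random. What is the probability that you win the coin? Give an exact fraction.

11/108

Your original box holds the coin with probability 1/12, so the other 11 collectively hold it with probability 11/12.
The host can always find 2 empty boxes to open, so the reveals don't change that 11/12; it is now spread over the 9 remaining unopened boxes.
P(win by switching) = (11/12) · (1/9) = 11/108.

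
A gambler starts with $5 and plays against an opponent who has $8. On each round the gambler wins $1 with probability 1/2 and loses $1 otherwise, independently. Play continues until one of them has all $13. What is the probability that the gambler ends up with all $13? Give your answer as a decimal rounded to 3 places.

0.385

With a fair step, P(i) = ½P(i−1) + ½P(i+1) with P(0)=0, P(13)=1 has the linear solution P(i) = i/13.
P(5) = 5/13 ≈ 0.385.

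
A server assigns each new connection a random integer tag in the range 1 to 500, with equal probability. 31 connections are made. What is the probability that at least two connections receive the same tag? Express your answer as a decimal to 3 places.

It's easier to compute the probability that all 31 are distinct.
P(all distinct) = 500/500 · 499/500 · ··· · 470/500 ≈ 0.387.
So the probability of at least one match is 1 − 0.387 = 0.613.

0.613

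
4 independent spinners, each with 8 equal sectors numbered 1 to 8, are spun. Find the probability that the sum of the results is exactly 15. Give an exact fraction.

There are 8^4 = 4096 equally likely outcomes.
The number of ordered 4-tuples from {1,…,8} summing to 15 is 284.
P(sum = 15) = 284/4096 = 71/1024.

71/1024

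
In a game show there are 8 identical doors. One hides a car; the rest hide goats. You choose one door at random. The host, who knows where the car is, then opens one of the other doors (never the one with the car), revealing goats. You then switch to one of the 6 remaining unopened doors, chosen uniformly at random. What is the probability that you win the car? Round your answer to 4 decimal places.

Your original door holds the car with probability 1/8, so the other 7 collectively hold it with probability 7/8.
The host can always find an empty door to open, so this doesn't change that 7/8; it is now spread over the 6 remaining unopened doors.
P(win by switching) = (7/8) · (1/6) = 7/48 ≈ 0.1458.

0.1458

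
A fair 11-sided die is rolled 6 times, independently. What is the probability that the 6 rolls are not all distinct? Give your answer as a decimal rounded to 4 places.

P(all 6 different) = 11/11 · 10/11 · ··· · 6/11 ≈ 0.1878.
P(at least two equal) = 1 − 0.1878 = 0.8122.

0.8122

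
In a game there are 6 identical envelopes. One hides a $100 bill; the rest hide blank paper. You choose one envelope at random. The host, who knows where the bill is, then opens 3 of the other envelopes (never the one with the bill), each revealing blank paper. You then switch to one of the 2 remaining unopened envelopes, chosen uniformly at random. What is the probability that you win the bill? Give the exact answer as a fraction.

5/12

Your original envelope holds the bill with probability 1/6, so the other 5 collectively hold it with probability 5/6.
The host can always find 3 empty envelopes to open, so the reveals don't change that 5/6; it is now spread over the 2 remaining unopened envelopes.
P(win by switching) = (5/6) · (1/2) = 5/12.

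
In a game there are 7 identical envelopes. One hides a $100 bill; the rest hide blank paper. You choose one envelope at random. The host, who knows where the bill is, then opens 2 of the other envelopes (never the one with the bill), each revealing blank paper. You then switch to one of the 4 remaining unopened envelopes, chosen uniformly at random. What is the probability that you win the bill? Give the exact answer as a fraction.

Your original envelope holds the bill with probability 1/7, so the other 6 collectively hold it with probability 6/7.
The host can always find 2 empty envelopes to open, so the reveals don't change that 6/7; it is now spread over the 4 remaining unopened envelopes.
P(win by switching) = (6/7) · (1/4) = 3/14.

3/14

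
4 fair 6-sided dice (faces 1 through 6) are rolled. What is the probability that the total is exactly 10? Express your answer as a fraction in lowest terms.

5/81

There are 6^4 = 1296 equally likely outcomes.
The number of ordered 4-tuples from {1,…,6} summing to 10 is 80.
P(sum = 10) = 80/1296 = 5/81.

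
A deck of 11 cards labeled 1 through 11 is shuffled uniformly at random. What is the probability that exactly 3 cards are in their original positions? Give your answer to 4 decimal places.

Choose which 3 of the 11 are fixed: C(11,3) = 165 ways.
The remaining 8 must have no fixed point: D(8) = 14833.
P = 165·14833/39916800 = 2119/34560 ≈ 0.0613.

0.0613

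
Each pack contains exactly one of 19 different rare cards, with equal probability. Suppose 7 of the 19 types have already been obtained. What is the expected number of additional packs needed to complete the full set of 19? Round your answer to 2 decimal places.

58.96

Starting from 7 distinct types, each trial gives a new one with probability (19−i)/19 when i types are held, so the wait for the next new type is 19/(19−i).
E = 19/12 + 19/11 + 19/10 + 19/9 + 19/8 + 19/7 + 19/6 + 19/5 + 19/4 + 19/3 + 19/2 + 19/1 = 1634399/27720 ≈ 58.96.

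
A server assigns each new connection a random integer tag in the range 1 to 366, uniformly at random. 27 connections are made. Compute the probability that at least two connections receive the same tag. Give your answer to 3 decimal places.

It's easier to compute the probability that all 27 are distinct.
P(all distinct) = 366/366 · 365/366 · ··· · 340/366 ≈ 0.374.
So the probability of at least one match is 1 − 0.374 = 0.626.

0.626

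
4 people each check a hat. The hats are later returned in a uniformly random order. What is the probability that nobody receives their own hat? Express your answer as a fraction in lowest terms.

3/8

This is the derangement probability: permutations of 4 with no fixed point.
D(4) = 4! · (1 − 1/1! + 1/2! − ··· + (−1)^4/4!) = 9.
P = 9/24 = 3/8.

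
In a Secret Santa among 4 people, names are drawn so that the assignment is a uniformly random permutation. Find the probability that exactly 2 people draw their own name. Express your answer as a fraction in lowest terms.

Choose which 2 of the 4 are fixed: C(4,2) = 6 ways.
The remaining 2 must have no fixed point: D(2) = 1.
P = 6·1/24 = 1/4.

1/4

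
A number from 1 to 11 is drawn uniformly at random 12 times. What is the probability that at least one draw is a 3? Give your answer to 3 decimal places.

P(no draw is a 3) = (10/11)^12 ≈ 0.319.
P(at least one) = 1 − 0.319 = 0.681.

0.681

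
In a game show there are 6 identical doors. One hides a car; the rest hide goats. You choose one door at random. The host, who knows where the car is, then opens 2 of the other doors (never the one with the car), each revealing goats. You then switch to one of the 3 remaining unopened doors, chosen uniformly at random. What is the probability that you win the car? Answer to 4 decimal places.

Your original door holds the car with probability 1/6, so the other 5 collectively hold it with probability 5/6.
The host can always find 2 empty doors to open, so the reveals don't change that 5/6; it is now spread over the 3 remaining unopened doors.
P(win by switching) = (5/6) · (1/3) = 5/18 ≈ 0.2778.

0.2778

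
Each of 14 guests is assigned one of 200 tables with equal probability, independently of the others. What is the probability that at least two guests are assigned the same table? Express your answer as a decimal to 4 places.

It's easier to compute the probability that all 14 are distinct.
P(all distinct) = 200/200 · 199/200 · ··· · 187/200 ≈ 0.6278.
So the probability of at least one match is 1 − 0.6278 = 0.3722.

0.3722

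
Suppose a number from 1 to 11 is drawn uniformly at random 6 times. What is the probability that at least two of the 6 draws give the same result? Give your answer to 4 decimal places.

0.8122

P(all 6 different) = 11/11 · 10/11 · ··· · 6/11 ≈ 0.1878.
P(at least two equal) = 1 − 0.1878 = 0.8122.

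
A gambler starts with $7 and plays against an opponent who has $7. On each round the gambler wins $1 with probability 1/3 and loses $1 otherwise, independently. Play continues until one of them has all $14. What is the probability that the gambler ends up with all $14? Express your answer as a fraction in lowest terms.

Let r = q/p = (2/3)/(1/3) = 2. The recurrence P(i) = p·P(i+1) + q·P(i−1) with P(0)=0, P(14)=1 gives P(i) = (1 − r^i)/(1 − r^14).
P(7) = (1 − (2)^7) / (1 − (2)^14) = 1/129.

1/129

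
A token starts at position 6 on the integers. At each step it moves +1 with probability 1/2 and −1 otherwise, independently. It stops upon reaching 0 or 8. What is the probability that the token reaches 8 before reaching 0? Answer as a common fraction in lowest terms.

3/4

With a fair step, P(i) = ½P(i−1) + ½P(i+1) with P(0)=0, P(8)=1 has the linear solution P(i) = i/8.
P(6) = 6/8 = 3/4.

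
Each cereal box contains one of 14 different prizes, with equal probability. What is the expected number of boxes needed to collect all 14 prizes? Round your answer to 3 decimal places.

45.522

After i distinct types are collected, each trial gives a new one with probability (14−i)/14, so the expected wait for the next new type is 14/(14−i).
E = 14/14 + 14/13 + 14/12 + 14/11 + 14/10 + 14/9 + 14/8 + 14/7 + 14/6 + 14/5 + 14/4 + 14/3 + 14/2 + 14/1 = 1171733/25740 ≈ 45.522.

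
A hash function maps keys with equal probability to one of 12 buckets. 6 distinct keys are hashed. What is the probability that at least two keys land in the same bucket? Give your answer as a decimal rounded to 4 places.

0.7772

It's easier to compute the probability that all 6 are distinct.
P(all distinct) = 12/12 · 11/12 · ··· · 7/12 ≈ 0.2228.
So the probability of at least one match is 1 − 0.2228 = 0.7772.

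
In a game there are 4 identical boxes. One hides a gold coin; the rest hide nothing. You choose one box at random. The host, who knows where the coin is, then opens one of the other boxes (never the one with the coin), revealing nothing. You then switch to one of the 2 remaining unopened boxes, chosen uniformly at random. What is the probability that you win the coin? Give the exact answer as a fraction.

3/8

Your original box holds the coin with probability 1/4, so the other 3 collectively hold it with probability 3/4.
The host can always find an empty box to open, so this doesn't change that 3/4; it is now spread over the 2 remaining unopened boxes.
P(win by switching) = (3/4) · (1/2) = 3/8.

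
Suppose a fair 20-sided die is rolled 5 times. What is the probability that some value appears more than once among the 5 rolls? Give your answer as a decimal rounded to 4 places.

0.4186

P(all 5 different) = 20/20 · 19/20 · ··· · 16/20 ≈ 0.5814.
P(at least two equal) = 1 − 0.5814 = 0.4186.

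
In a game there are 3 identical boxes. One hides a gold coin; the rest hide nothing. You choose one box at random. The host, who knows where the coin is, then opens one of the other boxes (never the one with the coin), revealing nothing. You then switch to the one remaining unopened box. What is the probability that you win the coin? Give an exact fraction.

Your original box holds the coin with probability 1/3, so the other 2 collectively hold it with probability 2/3.
The host can always find an empty box to open, so this doesn't change that 2/3; it is now spread over the 1 remaining unopened box.
P(win by switching) = (2/3) · (1/1) = 2/3.

2/3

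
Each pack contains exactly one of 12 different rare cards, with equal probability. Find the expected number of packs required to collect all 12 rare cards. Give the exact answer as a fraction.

86021/2310

After i distinct types are collected, each trial gives a new one with probability (12−i)/12, so the expected wait for the next new type is 12/(12−i).
E = 12/12 + 12/11 + 12/10 + 12/9 + 12/8 + 12/7 + 12/6 + 12/5 + 12/4 + 12/3 + 12/2 + 12/1 = 86021/2310.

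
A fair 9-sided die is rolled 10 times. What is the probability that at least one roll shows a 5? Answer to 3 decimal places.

0.692

P(no roll shows a 5) = (8/9)^10 ≈ 0.308.
P(at least one) = 1 − 0.308 = 0.692.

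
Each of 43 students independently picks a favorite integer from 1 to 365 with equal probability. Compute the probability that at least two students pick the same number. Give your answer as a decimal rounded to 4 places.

0.9239

It's easier to compute the probability that all 43 are distinct.
P(all distinct) = 365/365 · 364/365 · ··· · 323/365 ≈ 0.0761.
So the probability of at least one match is 1 − 0.0761 = 0.9239.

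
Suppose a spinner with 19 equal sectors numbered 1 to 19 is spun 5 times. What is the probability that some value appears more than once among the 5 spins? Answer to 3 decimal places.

0.436

P(all 5 different) = 19/19 · 18/19 · ··· · 15/19 ≈ 0.564.
P(at least two equal) = 1 − 0.564 = 0.436.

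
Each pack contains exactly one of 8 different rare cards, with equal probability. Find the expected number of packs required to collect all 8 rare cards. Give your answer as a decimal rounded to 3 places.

21.743

After i distinct types are collected, each trial gives a new one with probability (8−i)/8, so the expected wait for the next new type is 8/(8−i).
E = 8/8 + 8/7 + 8/6 + 8/5 + 8/4 + 8/3 + 8/2 + 8/1 = 761/35 ≈ 21.743.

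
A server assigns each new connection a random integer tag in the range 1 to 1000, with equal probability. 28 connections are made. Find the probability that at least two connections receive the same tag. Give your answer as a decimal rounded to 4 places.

0.3172

It's easier to compute the probability that all 28 are distinct.
P(all distinct) = 1000/1000 · 999/1000 · ··· · 973/1000 ≈ 0.6828.
So the probability of at least one match is 1 − 0.6828 = 0.3172.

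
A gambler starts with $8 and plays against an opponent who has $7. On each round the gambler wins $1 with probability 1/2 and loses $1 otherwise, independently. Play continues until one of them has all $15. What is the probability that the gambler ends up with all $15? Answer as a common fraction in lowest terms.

With a fair step, P(i) = ½P(i−1) + ½P(i+1) with P(0)=0, P(15)=1 has the linear solution P(i) = i/15.
P(8) = 8/15.

8/15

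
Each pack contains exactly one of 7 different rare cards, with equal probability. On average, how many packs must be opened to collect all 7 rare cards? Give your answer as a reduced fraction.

363/20

After i distinct types are collected, each trial gives a new one with probability (7−i)/7, so the expected wait for the next new type is 7/(7−i).
E = 7/7 + 7/6 + 7/5 + 7/4 + 7/3 + 7/2 + 7/1 = 363/20.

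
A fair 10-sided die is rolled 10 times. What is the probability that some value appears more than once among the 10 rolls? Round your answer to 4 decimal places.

P(all 10 different) = 10/10 · 9/10 · ··· · 1/10 ≈ 0.0004.
P(at least two equal) = 1 − 0.0004 = 0.9996.

0.9996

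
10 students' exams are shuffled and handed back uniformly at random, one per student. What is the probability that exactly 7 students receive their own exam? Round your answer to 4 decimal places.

0.0001

Choose which 7 of the 10 are fixed: C(10,7) = 120 ways.
The remaining 3 must have no fixed point: D(3) = 2.
P = 120·2/3628800 = 1/15120 ≈ 0.0001.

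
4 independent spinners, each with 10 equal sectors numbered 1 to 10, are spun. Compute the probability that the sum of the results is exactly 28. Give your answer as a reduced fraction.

There are 10^4 = 10000 equally likely outcomes.
The number of ordered 4-tuples from {1,…,10} summing to 28 is 415.
P(sum = 28) = 415/10000 = 83/2000.

83/2000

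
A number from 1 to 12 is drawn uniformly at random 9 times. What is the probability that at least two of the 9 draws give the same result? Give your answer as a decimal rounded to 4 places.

0.9845

P(all 9 different) = 12/12 · 11/12 · ··· · 4/12 ≈ 0.0155.
P(at least two equal) = 1 − 0.0155 = 0.9845.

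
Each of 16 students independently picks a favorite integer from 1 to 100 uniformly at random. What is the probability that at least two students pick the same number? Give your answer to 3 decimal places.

0.718

It's easier to compute the probability that all 16 are distinct.
P(all distinct) = 100/100 · 99/100 · ··· · 85/100 ≈ 0.282.
So the probability of at least one match is 1 − 0.282 = 0.718.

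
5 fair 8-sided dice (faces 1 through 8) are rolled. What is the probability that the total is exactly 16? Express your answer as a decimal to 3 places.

There are 8^5 = 32768 equally likely outcomes.
The number of ordered 5-tuples from {1,…,8} summing to 16 is 1190.
P(sum = 16) = 1190/32768 = 595/16384 ≈ 0.036.

0.036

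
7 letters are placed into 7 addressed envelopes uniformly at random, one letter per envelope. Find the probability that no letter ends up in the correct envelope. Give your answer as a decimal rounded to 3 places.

0.368

This is the derangement probability: permutations of 7 with no fixed point.
D(7) = 7! · (1 − 1/1! + 1/2! − ··· + (−1)^7/7!) = 1854.
P = 1854/5040 = 103/280 ≈ 0.368.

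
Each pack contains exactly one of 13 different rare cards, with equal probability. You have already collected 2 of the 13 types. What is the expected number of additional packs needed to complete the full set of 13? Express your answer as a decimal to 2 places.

39.26

Starting from 2 distinct types, each trial gives a new one with probability (13−i)/13 when i types are held, so the wait for the next new type is 13/(13−i).
E = 13/11 + 13/10 + 13/9 + 13/8 + 13/7 + 13/6 + 13/5 + 13/4 + 13/3 + 13/2 + 13/1 = 1088243/27720 ≈ 39.26.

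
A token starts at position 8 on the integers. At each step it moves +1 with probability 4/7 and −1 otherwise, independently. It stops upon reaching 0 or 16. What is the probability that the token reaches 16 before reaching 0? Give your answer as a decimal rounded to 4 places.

0.9090

Let r = q/p = (3/7)/(4/7) = 3/4. The recurrence P(i) = p·P(i+1) + q·P(i−1) with P(0)=0, P(16)=1 gives P(i) = (1 − r^i)/(1 − r^16).
P(8) = (1 − (3/4)^8) / (1 − (3/4)^16) = 65536/72097 ≈ 0.9090.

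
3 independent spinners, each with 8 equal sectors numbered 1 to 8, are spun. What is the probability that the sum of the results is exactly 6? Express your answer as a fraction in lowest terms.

5/256

There are 8^3 = 512 equally likely outcomes.
The number of ordered 3-tuples from {1,…,8} summing to 6 is 10.
P(sum = 6) = 10/512 = 5/256.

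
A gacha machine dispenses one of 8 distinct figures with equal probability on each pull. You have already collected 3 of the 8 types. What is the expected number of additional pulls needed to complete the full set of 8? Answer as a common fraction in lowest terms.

Starting from 3 distinct types, each trial gives a new one with probability (8−i)/8 when i types are held, so the wait for the next new type is 8/(8−i).
E = 8/5 + 8/4 + 8/3 + 8/2 + 8/1 = 274/15.

274/15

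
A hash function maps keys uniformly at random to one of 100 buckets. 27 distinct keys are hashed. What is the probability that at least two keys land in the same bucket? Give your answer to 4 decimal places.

It's easier to compute the probability that all 27 are distinct.
P(all distinct) = 100/100 · 99/100 · ··· · 74/100 ≈ 0.0209.
So the probability of at least one match is 1 − 0.0209 = 0.9791.

0.9791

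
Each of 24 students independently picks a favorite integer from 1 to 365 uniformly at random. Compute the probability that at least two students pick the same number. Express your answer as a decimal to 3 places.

It's easier to compute the probability that all 24 are distinct.
P(all distinct) = 365/365 · 364/365 · ··· · 342/365 ≈ 0.462.
So the probability of at least one match is 1 − 0.462 = 0.538.

0.538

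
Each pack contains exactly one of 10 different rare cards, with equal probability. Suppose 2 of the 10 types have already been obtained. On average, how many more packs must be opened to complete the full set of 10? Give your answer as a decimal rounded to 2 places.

27.18

Starting from 2 distinct types, each trial gives a new one with probability (10−i)/10 when i types are held, so the wait for the next new type is 10/(10−i).
E = 10/8 + 10/7 + 10/6 + 10/5 + 10/4 + 10/3 + 10/2 + 10/1 = 761/28 ≈ 27.18.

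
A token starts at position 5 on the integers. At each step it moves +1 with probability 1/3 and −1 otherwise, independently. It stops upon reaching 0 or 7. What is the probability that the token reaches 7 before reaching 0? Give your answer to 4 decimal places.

Let r = q/p = (2/3)/(1/3) = 2. The recurrence P(i) = p·P(i+1) + q·P(i−1) with P(0)=0, P(7)=1 gives P(i) = (1 − r^i)/(1 − r^7).
P(5) = (1 − (2)^5) / (1 − (2)^7) = 31/127 ≈ 0.2441.

0.2441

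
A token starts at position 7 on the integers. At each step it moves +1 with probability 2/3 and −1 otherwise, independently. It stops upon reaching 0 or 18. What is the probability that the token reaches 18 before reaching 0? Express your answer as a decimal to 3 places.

0.992

Let r = q/p = (1/3)/(2/3) = 1/2. The recurrence P(i) = p·P(i+1) + q·P(i−1) with P(0)=0, P(18)=1 gives P(i) = (1 − r^i)/(1 − r^18).
P(7) = (1 − (1/2)^7) / (1 − (1/2)^18) = 260096/262143 ≈ 0.992.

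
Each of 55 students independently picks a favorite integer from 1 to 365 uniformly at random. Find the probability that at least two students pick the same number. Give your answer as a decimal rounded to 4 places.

0.9863

It's easier to compute the probability that all 55 are distinct.
P(all distinct) = 365/365 · 364/365 · ··· · 311/365 ≈ 0.0137.
So the probability of at least one match is 1 − 0.0137 = 0.9863.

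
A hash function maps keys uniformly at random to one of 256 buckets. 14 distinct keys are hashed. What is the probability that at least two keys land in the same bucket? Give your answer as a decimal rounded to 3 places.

It's easier to compute the probability that all 14 are distinct.
P(all distinct) = 256/256 · 255/256 · ··· · 243/256 ≈ 0.696.
So the probability of at least one match is 1 − 0.696 = 0.304.

0.304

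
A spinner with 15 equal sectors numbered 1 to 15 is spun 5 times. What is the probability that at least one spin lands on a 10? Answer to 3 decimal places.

P(no spin lands on a 10) = (14/15)^5 ≈ 0.708.
P(at least one) = 1 − 0.708 = 0.292.

0.292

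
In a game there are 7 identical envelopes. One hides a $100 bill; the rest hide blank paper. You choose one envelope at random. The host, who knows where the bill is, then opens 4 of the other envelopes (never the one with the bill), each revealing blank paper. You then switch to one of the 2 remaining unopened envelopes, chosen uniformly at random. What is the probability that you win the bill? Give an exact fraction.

3/7

Your original envelope holds the bill with probability 1/7, so the other 6 collectively hold it with probability 6/7.
The host can always find 4 empty envelopes to open, so the reveals don't change that 6/7; it is now spread over the 2 remaining unopened envelopes.
P(win by switching) = (6/7) · (1/2) = 3/7.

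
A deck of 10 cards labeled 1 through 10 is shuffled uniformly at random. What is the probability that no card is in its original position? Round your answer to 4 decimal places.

This is the derangement probability: permutations of 10 with no fixed point.
D(10) = 10! · (1 − 1/1! + 1/2! − ··· + (−1)^10/10!) = 1334961.
P = 1334961/3628800 = 16481/44800 ≈ 0.3679.

0.3679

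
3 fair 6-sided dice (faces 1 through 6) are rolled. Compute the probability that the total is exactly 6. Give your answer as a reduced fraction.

There are 6^3 = 216 equally likely outcomes.
The number of ordered 3-tuples from {1,…,6} summing to 6 is 10.
P(sum = 6) = 10/216 = 5/108.

5/108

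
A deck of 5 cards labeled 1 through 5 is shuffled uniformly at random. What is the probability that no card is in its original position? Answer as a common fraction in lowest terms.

11/30

This is the derangement probability: permutations of 5 with no fixed point.
D(5) = 5! · (1 − 1/1! + 1/2! − ··· + (−1)^5/5!) = 44.
P = 44/120 = 11/30.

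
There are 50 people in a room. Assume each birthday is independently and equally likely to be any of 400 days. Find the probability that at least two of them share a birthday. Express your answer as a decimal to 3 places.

0.959

It's easier to compute the probability that all 50 are distinct.
P(all distinct) = 400/400 · 399/400 · ··· · 351/400 ≈ 0.041.
So the probability of at least one match is 1 − 0.041 = 0.959.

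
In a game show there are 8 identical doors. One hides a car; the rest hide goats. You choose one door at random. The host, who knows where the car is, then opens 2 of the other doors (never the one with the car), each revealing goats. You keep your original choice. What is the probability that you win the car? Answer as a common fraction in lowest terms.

1/8

The host can always open 2 empty doors regardless of your choice, so the reveals give no information about your original door.
P(win by staying) = 1/8.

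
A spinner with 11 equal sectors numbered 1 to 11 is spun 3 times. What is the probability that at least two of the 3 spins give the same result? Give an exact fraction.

31/121

P(all 3 different) = 11/11 · 10/11 · ··· · 9/11 = 90/121.
P(at least two equal) = 1 − 90/121 = 31/121.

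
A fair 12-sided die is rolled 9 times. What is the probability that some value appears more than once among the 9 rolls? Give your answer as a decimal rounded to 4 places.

0.9845

P(all 9 different) = 12/12 · 11/12 · ··· · 4/12 ≈ 0.0155.
P(at least two equal) = 1 − 0.0155 = 0.9845.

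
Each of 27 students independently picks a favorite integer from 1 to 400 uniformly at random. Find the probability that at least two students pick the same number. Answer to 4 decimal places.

0.5924

It's easier to compute the probability that all 27 are distinct.
P(all distinct) = 400/400 · 399/400 · ··· · 374/400 ≈ 0.4076.
So the probability of at least one match is 1 − 0.4076 = 0.5924.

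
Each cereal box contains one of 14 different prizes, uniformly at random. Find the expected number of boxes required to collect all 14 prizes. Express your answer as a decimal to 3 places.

45.522

After i distinct types are collected, each trial gives a new one with probability (14−i)/14, so the expected wait for the next new type is 14/(14−i).
E = 14/14 + 14/13 + 14/12 + 14/11 + 14/10 + 14/9 + 14/8 + 14/7 + 14/6 + 14/5 + 14/4 + 14/3 + 14/2 + 14/1 = 1171733/25740 ≈ 45.522.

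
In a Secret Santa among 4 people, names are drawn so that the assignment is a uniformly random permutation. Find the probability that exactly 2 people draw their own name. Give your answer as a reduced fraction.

1/4

Choose which 2 of the 4 are fixed: C(4,2) = 6 ways.
The remaining 2 must have no fixed point: D(2) = 1.
P = 6·1/24 = 1/4.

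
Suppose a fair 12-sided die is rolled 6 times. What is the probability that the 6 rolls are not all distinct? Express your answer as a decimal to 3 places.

0.777

P(all 6 different) = 12/12 · 11/12 · ··· · 7/12 ≈ 0.223.
P(at least two equal) = 1 − 0.223 = 0.777.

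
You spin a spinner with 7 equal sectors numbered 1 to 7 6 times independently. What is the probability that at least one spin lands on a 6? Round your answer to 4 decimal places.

0.6034

P(no spin lands on a 6) = (6/7)^6 ≈ 0.3966.
P(at least one) = 1 − 0.3966 = 0.6034.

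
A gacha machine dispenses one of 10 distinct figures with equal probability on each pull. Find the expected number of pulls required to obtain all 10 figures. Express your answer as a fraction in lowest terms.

After i distinct types are collected, each trial gives a new one with probability (10−i)/10, so the expected wait for the next new type is 10/(10−i).
E = 10/10 + 10/9 + 10/8 + 10/7 + 10/6 + 10/5 + 10/4 + 10/3 + 10/2 + 10/1 = 7381/252.

7381/252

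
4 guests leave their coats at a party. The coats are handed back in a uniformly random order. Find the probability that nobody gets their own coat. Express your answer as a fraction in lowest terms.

This is the derangement probability: permutations of 4 with no fixed point.
D(4) = 4! · (1 − 1/1! + 1/2! − ··· + (−1)^4/4!) = 9.
P = 9/24 = 3/8.

3/8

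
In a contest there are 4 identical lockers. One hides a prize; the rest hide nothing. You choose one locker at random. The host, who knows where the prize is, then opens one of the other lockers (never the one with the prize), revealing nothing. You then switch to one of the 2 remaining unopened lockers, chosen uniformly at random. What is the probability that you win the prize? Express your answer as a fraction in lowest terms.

Your original locker holds the prize with probability 1/4, so the other 3 collectively hold it with probability 3/4.
The host can always find an empty locker to open, so this doesn't change that 3/4; it is now spread over the 2 remaining unopened lockers.
P(win by switching) = (3/4) · (1/2) = 3/8.

3/8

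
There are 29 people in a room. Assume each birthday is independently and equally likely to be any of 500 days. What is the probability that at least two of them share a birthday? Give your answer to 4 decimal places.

It's easier to compute the probability that all 29 are distinct.
P(all distinct) = 500/500 · 499/500 · ··· · 472/500 ≈ 0.4370.
So the probability of at least one match is 1 − 0.4370 = 0.5630.

0.5630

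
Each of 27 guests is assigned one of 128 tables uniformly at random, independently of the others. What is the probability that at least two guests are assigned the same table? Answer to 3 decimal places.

It's easier to compute the probability that all 27 are distinct.
P(all distinct) = 128/128 · 127/128 · ··· · 102/128 ≈ 0.052.
So the probability of at least one match is 1 − 0.052 = 0.948.

0.948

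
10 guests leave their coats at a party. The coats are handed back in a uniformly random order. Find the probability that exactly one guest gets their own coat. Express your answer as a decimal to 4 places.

0.3679

Choose which one is fixed: C(10,1) = 10 ways.
The remaining 9 must have no fixed point: D(9) = 133496.
P = 10·133496/3628800 = 16687/45360 ≈ 0.3679.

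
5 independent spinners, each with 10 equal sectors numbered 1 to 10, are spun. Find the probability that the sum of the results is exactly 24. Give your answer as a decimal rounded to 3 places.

There are 10^5 = 100000 equally likely outcomes.
The number of ordered 5-tuples from {1,…,10} summing to 24 is 5280.
P(sum = 24) = 5280/100000 = 33/625 ≈ 0.053.

0.053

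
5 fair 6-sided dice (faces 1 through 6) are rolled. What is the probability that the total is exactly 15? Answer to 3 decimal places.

0.084

There are 6^5 = 7776 equally likely outcomes.
The number of ordered 5-tuples from {1,…,6} summing to 15 is 651.
P(sum = 15) = 651/7776 = 217/2592 ≈ 0.084.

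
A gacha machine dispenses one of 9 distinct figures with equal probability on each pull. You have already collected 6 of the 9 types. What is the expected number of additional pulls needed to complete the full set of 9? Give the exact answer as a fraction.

Starting from 6 distinct types, each trial gives a new one with probability (9−i)/9 when i types are held, so the wait for the next new type is 9/(9−i).
E = 9/3 + 9/2 + 9/1 = 33/2.

33/2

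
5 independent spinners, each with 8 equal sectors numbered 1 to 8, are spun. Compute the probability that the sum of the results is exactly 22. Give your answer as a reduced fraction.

There are 8^5 = 32768 equally likely outcomes.
The number of ordered 5-tuples from {1,…,8} summing to 22 is 2460.
P(sum = 22) = 2460/32768 = 615/8192.

615/8192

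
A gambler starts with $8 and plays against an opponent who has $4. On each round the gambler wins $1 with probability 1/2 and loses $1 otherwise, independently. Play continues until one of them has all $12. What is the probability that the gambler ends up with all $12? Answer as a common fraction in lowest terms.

2/3

With a fair step, P(i) = ½P(i−1) + ½P(i+1) with P(0)=0, P(12)=1 has the linear solution P(i) = i/12.
P(8) = 8/12 = 2/3.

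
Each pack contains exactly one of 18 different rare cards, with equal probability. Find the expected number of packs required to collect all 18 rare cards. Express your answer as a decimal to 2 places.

After i distinct types are collected, each trial gives a new one with probability (18−i)/18, so the expected wait for the next new type is 18/(18−i).
E = 18/18 + 18/17 + 18/16 + 18/15 + 18/14 + 18/13 + 18/12 + 18/11 + 18/10 + 18/9 + 18/8 + 18/7 + 18/6 + 18/5 + 18/4 + 18/3 + 18/2 + 18/1 = 42822903/680680 ≈ 62.91.

62.91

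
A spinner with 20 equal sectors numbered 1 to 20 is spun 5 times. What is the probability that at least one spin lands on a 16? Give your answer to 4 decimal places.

P(no spin lands on a 16) = (19/20)^5 ≈ 0.7738.
P(at least one) = 1 − 0.7738 = 0.2262.

0.2262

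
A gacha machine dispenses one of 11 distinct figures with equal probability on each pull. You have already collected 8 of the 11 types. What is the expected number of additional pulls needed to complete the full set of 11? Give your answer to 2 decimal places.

Starting from 8 distinct types, each trial gives a new one with probability (11−i)/11 when i types are held, so the wait for the next new type is 11/(11−i).
E = 11/3 + 11/2 + 11/1 = 121/6 ≈ 20.17.

20.17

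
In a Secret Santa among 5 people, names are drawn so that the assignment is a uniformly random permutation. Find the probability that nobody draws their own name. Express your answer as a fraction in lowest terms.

This is the derangement probability: permutations of 5 with no fixed point.
D(5) = 5! · (1 − 1/1! + 1/2! − ··· + (−1)^5/5!) = 44.
P = 44/120 = 11/30.

11/30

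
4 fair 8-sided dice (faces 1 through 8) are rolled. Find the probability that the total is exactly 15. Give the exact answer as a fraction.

There are 8^4 = 4096 equally likely outcomes.
The number of ordered 4-tuples from {1,…,8} summing to 15 is 284.
P(sum = 15) = 284/4096 = 71/1024.

71/1024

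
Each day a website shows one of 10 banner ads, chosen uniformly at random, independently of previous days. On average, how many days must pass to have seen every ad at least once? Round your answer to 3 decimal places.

29.290

After i distinct types are collected, each trial gives a new one with probability (10−i)/10, so the expected wait for the next new type is 10/(10−i).
E = 10/10 + 10/9 + 10/8 + 10/7 + 10/6 + 10/5 + 10/4 + 10/3 + 10/2 + 10/1 = 7381/252 ≈ 29.290.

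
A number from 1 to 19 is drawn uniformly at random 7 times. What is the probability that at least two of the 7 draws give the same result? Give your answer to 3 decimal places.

0.716

P(all 7 different) = 19/19 · 18/19 · ··· · 13/19 ≈ 0.284.
P(at least two equal) = 1 − 0.284 = 0.716.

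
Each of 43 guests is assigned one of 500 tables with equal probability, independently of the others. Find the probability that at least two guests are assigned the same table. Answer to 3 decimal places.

It's easier to compute the probability that all 43 are distinct.
P(all distinct) = 500/500 · 499/500 · ··· · 458/500 ≈ 0.156.
So the probability of at least one match is 1 − 0.156 = 0.844.

0.844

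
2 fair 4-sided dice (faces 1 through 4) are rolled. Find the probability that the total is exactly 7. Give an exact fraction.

There are 4^2 = 16 equally likely outcomes.
The number of ordered 2-tuples from {1,…,4} summing to 7 is 2.
P(sum = 7) = 2/16 = 1/8.

1/8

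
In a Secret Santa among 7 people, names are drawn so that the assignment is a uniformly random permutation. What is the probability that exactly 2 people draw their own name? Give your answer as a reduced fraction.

Choose which 2 of the 7 are fixed: C(7,2) = 21 ways.
The remaining 5 must have no fixed point: D(5) = 44.
P = 21·44/5040 = 11/60.

11/60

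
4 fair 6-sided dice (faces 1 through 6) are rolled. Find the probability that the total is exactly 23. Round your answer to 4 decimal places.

There are 6^4 = 1296 equally likely outcomes.
The number of ordered 4-tuples from {1,…,6} summing to 23 is 4.
P(sum = 23) = 4/1296 = 1/324 ≈ 0.0031.

0.0031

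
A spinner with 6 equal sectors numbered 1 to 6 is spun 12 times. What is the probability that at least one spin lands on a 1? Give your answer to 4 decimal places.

P(no spin lands on a 1) = (5/6)^12 ≈ 0.1122.
P(at least one) = 1 − 0.1122 = 0.8878.

0.8878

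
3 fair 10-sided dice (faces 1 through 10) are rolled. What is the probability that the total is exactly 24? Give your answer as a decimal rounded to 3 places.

0.028

There are 10^3 = 1000 equally likely outcomes.
The number of ordered 3-tuples from {1,…,10} summing to 24 is 28.
P(sum = 24) = 28/1000 = 7/250 ≈ 0.028.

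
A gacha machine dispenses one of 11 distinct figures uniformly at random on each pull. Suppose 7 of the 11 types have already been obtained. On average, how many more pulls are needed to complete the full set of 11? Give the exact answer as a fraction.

275/12

Starting from 7 distinct types, each trial gives a new one with probability (11−i)/11 when i types are held, so the wait for the next new type is 11/(11−i).
E = 11/4 + 11/3 + 11/2 + 11/1 = 275/12.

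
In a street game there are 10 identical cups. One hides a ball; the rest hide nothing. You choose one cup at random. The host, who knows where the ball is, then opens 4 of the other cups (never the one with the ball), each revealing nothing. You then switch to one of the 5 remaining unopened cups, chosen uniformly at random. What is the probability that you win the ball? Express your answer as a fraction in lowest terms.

Your original cup holds the ball with probability 1/10, so the other 9 collectively hold it with probability 9/10.
The host can always find 4 empty cups to open, so the reveals don't change that 9/10; it is now spread over the 5 remaining unopened cups.
P(win by switching) = (9/10) · (1/5) = 9/50.

9/50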